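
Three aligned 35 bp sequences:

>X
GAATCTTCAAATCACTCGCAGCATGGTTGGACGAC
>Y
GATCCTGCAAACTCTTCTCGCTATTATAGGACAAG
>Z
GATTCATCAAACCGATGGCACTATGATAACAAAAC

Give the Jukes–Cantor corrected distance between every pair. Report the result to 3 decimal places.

X–Y: 16/35 sites differ → p ≈ 0.457143, d = −0.75 ln(1 − 0.609524) = 0.705292 ≈ 0.705.
X–Z: 14/35 sites differ → p = 0.4, d = −0.75 ln(1 − 0.533333) = 0.571605 ≈ 0.572.
Y–Z: 14/35 sites differ → p = 0.4, d = −0.75 ln(1 − 0.533333) = 0.571605 ≈ 0.572.

d(X,Y) = 0.705, d(X,Z) = 0.572, d(Y,Z) = 0.572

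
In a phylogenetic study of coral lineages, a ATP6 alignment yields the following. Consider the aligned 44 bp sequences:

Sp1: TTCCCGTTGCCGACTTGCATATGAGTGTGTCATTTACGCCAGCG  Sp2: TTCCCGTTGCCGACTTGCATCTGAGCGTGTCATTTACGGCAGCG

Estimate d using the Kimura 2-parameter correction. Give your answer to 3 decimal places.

0.071

Of 44 sites, 1 differences are transitions and 2 are transversions, so P = 1/44 ≈ 0.022727 and Q = 2/44 ≈ 0.045455.
Under the Kimura two-parameter model, d = −½ ln(1 − 2P − Q) − ¼ ln(1 − 2Q).
1 − 2P − Q = 0.909091, giving −½ ln(0.909091) = 0.047655.
1 − 2Q = 0.90909, giving −¼ ln(0.90909) = 0.023828.
d = 0.047655 + 0.023828 = 0.071483.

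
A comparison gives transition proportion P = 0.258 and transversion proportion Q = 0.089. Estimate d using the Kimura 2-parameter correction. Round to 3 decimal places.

Under the Kimura two-parameter model, d = −½ ln(1 − 2P − Q) − ¼ ln(1 − 2Q).
1 − 2P − Q = 0.395, giving −½ ln(0.395) = 0.464435.
1 − 2Q = 0.822, giving −¼ ln(0.822) = 0.049004.
d = 0.464435 + 0.049004 = 0.513439.

0.513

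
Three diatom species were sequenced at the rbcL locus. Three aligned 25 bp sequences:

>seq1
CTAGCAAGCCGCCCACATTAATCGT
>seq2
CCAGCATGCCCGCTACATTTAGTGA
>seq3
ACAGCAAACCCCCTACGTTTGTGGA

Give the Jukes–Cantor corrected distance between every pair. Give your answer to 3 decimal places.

seq1–seq2: 9/25 sites differ → p = 0.36, d = −0.75 ln(1 − 0.48) = 0.490445 ≈ 0.490.
seq1–seq3: 10/25 sites differ → p = 0.4, d = −0.75 ln(1 − 0.533333) = 0.571605 ≈ 0.572.
seq2–seq3: 8/25 sites differ → p = 0.32, d = −0.75 ln(1 − 0.426667) = 0.417216 ≈ 0.417.

d(seq1,seq2) = 0.490, d(seq1,seq3) = 0.572, d(seq2,seq3) = 0.417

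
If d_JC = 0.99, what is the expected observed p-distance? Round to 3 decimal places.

p = (3/4)(1 − e^(−4d/3)) = 0.75 × (1 − e^(-1.32)) = 0.75 × (1 − 0.267135) = 0.549649.

0.550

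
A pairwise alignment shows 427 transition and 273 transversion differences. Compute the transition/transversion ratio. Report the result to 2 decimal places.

1.56

R = 427/273 = 1.564102… ≈ 1.56 (to 2 d.p.).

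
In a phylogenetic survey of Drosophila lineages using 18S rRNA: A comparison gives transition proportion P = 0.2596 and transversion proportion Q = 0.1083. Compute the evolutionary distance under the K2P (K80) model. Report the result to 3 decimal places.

Under the Kimura two-parameter model, d = −½ ln(1 − 2P − Q) − ¼ ln(1 − 2Q).
1 − 2P − Q = 0.3725, giving −½ ln(0.3725) = 0.493759.
1 − 2Q = 0.7834, giving −¼ ln(0.7834) = 0.061028.
d = 0.493759 + 0.061028 = 0.554787.

0.555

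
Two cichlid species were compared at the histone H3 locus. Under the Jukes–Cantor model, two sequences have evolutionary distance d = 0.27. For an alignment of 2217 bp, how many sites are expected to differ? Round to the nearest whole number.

Invert JC69: p = (3/4)(1 − e^(−4d/3)) = 0.75 × (1 − e^(-0.36)) = 0.75 × (1 − 0.697676) = 0.226743.
Expected differing sites = pL ≈ 0.226743 × 2217 = 502.689231 ≈ 503.

503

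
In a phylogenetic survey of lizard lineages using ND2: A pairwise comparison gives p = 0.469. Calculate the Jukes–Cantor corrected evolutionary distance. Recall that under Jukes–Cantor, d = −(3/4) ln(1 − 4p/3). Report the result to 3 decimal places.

0.736

d = −(3/4) ln(1 − 4p/3) = −0.75 ln(1 − 0.625333) = −0.75 ln(0.374667)
  = −0.75 × (-0.981718) = 0.736289 substitutions/site.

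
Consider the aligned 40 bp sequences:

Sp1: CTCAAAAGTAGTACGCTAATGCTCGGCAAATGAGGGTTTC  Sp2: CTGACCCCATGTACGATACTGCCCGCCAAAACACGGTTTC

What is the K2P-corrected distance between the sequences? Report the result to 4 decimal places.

0.4975

Of 40 sites, 1 differences are transitions and 13 are transversions, so P = 1/40 = 0.025 and Q = 13/40 = 0.325.
Under the Kimura two-parameter model, d = −½ ln(1 − 2P − Q) − ¼ ln(1 − 2Q).
1 − 2P − Q = 0.625, giving −½ ln(0.625) = 0.235002.
1 − 2Q = 0.35, giving −¼ ln(0.35) = 0.262456.
d = 0.235002 + 0.262456 = 0.497458.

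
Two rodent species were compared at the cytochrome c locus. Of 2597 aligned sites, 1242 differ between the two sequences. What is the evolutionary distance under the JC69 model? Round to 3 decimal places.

p = 1242/2597 ≈ 0.478244.
d = −(3/4) ln(1 − 4p/3) = −0.75 ln(1 − 0.637659) = −0.75 ln(0.362341)
  = −0.75 × (-1.015170) = 0.761378 substitutions/site.

0.761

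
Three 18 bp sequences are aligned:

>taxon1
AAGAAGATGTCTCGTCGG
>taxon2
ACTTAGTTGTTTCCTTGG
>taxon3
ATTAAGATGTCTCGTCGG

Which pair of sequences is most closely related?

taxon1 and taxon3

taxon1–taxon2: 7/18 differ, p = 0.389, d = 0.548.
taxon1–taxon3: 2/18 differ, p = 0.111, d = 0.120.
taxon2–taxon3: 6/18 differ, p = 0.333, d = 0.441.
The smallest distance is between taxon1 and taxon3.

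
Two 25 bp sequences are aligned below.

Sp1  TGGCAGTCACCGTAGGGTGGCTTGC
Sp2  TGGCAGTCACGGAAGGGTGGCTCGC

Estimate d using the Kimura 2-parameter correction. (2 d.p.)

0.13

Of 25 sites, 1 differences are transitions and 2 are transversions, so P = 1/25 = 0.04 and Q = 2/25 = 0.08.
Under the Kimura two-parameter model, d = −½ ln(1 − 2P − Q) − ¼ ln(1 − 2Q).
1 − 2P − Q = 0.84, giving −½ ln(0.84) = 0.087177.
1 − 2Q = 0.84, giving −¼ ln(0.84) = 0.043588.
d = 0.087177 + 0.043588 = 0.130765.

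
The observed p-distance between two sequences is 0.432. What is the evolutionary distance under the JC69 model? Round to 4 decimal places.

d = −(3/4) ln(1 − 4p/3) = −0.75 ln(1 − 0.576) = −0.75 ln(0.424)
  = −0.75 × (-0.858022) = 0.643517 substitutions/site.

0.6435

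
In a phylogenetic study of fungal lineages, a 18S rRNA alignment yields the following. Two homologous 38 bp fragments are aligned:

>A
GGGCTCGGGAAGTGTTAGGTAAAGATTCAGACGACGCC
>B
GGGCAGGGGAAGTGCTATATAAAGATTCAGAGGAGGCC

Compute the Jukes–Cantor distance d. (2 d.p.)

0.21

The sequences differ at 7 of 38 sites (5, 6, 15, 18, 19, 32, 35), so p = 7/38 ≈ 0.184211.
d = −(3/4) ln(1 − 4p/3) = −0.75 ln(1 − 0.245615) = −0.75 ln(0.754385)
  = −0.75 × (-0.281852) = 0.211389 substitutions/site.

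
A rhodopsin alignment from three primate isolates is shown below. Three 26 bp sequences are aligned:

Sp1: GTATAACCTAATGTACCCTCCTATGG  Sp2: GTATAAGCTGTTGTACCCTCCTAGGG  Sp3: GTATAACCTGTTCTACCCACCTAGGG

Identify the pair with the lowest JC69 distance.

Sp2 and Sp3

Sp1–Sp2: 4/26 differ, p = 0.154, d = 0.172.
Sp1–Sp3: 5/26 differ, p = 0.192, d = 0.222.
Sp2–Sp3: 3/26 differ, p = 0.115, d = 0.125.
The smallest distance is between Sp2 and Sp3.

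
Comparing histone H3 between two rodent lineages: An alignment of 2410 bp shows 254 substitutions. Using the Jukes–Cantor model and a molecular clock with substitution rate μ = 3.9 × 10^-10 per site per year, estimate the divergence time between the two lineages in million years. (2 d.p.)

p = 254/2410 ≈ 0.105394.
d = −(3/4) ln(1 − 4p/3) = −0.75 ln(1 − 0.140525) = −0.75 ln(0.859475)
  = −0.75 × (-0.151434) = 0.113576 substitutions/site.
Under a molecular clock d = 2μt, so t = d/(2μ) = 0.113576 / (2 × 3.9 × 10^-10) = 145.61 million years.

145.61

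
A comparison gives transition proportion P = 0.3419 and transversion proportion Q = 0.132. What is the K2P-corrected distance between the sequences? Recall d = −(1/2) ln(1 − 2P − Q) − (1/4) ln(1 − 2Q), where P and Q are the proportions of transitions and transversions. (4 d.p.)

0.9225

Under the Kimura two-parameter model, d = −½ ln(1 − 2P − Q) − ¼ ln(1 − 2Q).
1 − 2P − Q = 0.1842, giving −½ ln(0.1842) = 0.845867.
1 − 2Q = 0.736, giving −¼ ln(0.736) = 0.076631.
d = 0.845867 + 0.076631 = 0.922498.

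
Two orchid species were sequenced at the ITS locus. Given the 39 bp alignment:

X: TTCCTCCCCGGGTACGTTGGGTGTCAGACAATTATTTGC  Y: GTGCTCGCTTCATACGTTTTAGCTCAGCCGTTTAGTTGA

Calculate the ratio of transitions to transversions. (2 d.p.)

Transitions are A↔G and C↔T; transversions are all other mismatches.
Transitions: 4. Transversions: 13.
R = 4/13 = 0.307692… ≈ 0.31 (to 2 d.p.).

0.31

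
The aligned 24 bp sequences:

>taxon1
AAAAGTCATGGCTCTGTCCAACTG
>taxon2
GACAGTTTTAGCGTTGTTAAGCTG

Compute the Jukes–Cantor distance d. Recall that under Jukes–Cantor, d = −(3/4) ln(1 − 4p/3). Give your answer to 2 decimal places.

The sequences differ at 10 of 24 sites (1, 3, 7, 8, 10, 13, 14, 18, 19, 21), so p = 10/24 ≈ 0.416667.
d = −(3/4) ln(1 − 4p/3) = −0.75 ln(1 − 0.555556) = −0.75 ln(0.444444)
  = −0.75 × (-0.810931) = 0.608198 substitutions/site.

0.61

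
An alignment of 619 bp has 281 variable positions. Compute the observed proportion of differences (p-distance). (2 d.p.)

p = 281/619 = 0.453957… ≈ 0.45 (to 2 d.p.).

0.45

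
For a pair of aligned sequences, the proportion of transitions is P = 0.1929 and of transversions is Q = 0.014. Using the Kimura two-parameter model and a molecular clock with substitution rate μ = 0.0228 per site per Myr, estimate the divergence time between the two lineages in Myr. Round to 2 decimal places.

Under the Kimura two-parameter model, d = −½ ln(1 − 2P − Q) − ¼ ln(1 − 2Q).
1 − 2P − Q = 0.6002, giving −½ ln(0.6002) = 0.255246.
1 − 2Q = 0.972, giving −¼ ln(0.972) = 0.007100.
d = 0.255246 + 0.007100 = 0.262346.
Under a molecular clock d = 2μt, so t = d/(2μ) = 0.262346 / (2 × 0.0228) = 5.75 Myr.

5.75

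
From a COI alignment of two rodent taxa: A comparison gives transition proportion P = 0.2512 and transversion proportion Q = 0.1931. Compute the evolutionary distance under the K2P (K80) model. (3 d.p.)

0.717

Under the Kimura two-parameter model, d = −½ ln(1 − 2P − Q) − ¼ ln(1 − 2Q).
1 − 2P − Q = 0.3045, giving −½ ln(0.3045) = 0.594542.
1 − 2Q = 0.6138, giving −¼ ln(0.6138) = 0.122022.
d = 0.594542 + 0.122022 = 0.716564.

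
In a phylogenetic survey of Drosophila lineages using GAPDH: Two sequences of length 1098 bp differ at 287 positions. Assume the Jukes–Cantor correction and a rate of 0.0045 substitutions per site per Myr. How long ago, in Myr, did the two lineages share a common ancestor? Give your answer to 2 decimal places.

35.71

p = 287/1098 ≈ 0.261384.
d = −(3/4) ln(1 − 4p/3) = −0.75 ln(1 − 0.348512) = −0.75 ln(0.651488)
  = −0.75 × (-0.428496) = 0.321372 substitutions/site.
Under a molecular clock d = 2μt, so t = d/(2μ) = 0.321372 / (2 × 0.0045) = 35.71 Myr.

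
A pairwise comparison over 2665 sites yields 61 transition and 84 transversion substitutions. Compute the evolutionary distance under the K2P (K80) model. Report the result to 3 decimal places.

P = 61/2665 ≈ 0.022889 and Q = 84/2665 ≈ 0.03152.
Under the Kimura two-parameter model, d = −½ ln(1 − 2P − Q) − ¼ ln(1 − 2Q).
1 − 2P − Q = 0.922702, giving −½ ln(0.922702) = 0.040224.
1 − 2Q = 0.93696, giving −¼ ln(0.93696) = 0.016279.
d = 0.040224 + 0.016279 = 0.056503.

0.057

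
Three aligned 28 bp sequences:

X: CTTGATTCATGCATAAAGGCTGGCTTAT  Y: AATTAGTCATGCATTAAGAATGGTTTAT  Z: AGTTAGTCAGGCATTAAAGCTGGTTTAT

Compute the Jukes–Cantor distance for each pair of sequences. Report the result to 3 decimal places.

X–Y: 8/28 sites differ → p ≈ 0.285714, d = −0.75 ln(1 − 0.380952) = 0.359679 ≈ 0.360.
X–Z: 8/28 sites differ → p ≈ 0.285714, d = −0.75 ln(1 − 0.380952) = 0.359679 ≈ 0.360.
Y–Z: 5/28 sites differ → p ≈ 0.178571, d = −0.75 ln(1 − 0.238095) = 0.203950 ≈ 0.204.

d(X,Y) = 0.360, d(X,Z) = 0.360, d(Y,Z) = 0.204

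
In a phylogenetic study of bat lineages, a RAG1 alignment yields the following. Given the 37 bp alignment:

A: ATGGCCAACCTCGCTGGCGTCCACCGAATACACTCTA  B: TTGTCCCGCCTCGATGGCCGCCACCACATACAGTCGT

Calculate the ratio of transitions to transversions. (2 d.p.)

Transitions are A↔G and C↔T; transversions are all other mismatches.
Transitions: 2. Transversions: 10.
R = 2/10 = 0.20.

0.20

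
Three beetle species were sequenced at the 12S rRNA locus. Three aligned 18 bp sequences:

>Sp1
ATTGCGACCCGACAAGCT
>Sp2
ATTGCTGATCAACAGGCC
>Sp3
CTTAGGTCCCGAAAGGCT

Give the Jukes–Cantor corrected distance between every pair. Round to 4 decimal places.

Sp1–Sp2: 7/18 sites differ → p ≈ 0.388889, d = −0.75 ln(1 − 0.518519) = 0.548166 ≈ 0.5482.
Sp1–Sp3: 6/18 sites differ → p ≈ 0.333333, d = −0.75 ln(1 − 0.444444) = 0.440839 ≈ 0.4408.
Sp2–Sp3: 10/18 sites differ → p ≈ 0.555556, d = −0.75 ln(1 − 0.740741) = 1.012446 ≈ 1.0124.

d(Sp1,Sp2) = 0.5482, d(Sp1,Sp3) = 0.4408, d(Sp2,Sp3) = 1.0124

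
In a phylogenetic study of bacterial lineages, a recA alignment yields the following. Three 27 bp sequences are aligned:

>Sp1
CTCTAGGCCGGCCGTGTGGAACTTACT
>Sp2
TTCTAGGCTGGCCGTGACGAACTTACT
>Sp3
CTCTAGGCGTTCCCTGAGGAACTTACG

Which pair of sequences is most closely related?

Sp1–Sp2: 4/27 differ, p = 0.148, d = 0.165.
Sp1–Sp3: 6/27 differ, p = 0.222, d = 0.264.
Sp2–Sp3: 7/27 differ, p = 0.259, d = 0.318.
The smallest distance is between Sp1 and Sp2.

Sp1 and Sp2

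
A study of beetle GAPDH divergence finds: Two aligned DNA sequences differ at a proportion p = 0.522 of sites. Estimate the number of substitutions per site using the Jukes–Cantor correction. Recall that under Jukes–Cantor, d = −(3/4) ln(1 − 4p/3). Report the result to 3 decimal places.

d = −(3/4) ln(1 − 4p/3) = −0.75 ln(1 − 0.696) = −0.75 ln(0.304)
  = −0.75 × (-1.190728) = 0.893046 substitutions/site.

0.893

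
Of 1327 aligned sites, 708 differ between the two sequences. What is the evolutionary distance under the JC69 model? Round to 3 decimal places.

p = 708/1327 ≈ 0.533534.
d = −(3/4) ln(1 − 4p/3) = −0.75 ln(1 − 0.711379) = −0.75 ln(0.288621)
  = −0.75 × (-1.242641) = 0.931981 substitutions/site.

0.932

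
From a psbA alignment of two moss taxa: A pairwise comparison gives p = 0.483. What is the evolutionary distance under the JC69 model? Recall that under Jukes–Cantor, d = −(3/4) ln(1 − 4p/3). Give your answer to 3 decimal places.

d = −(3/4) ln(1 − 4p/3) = −0.75 ln(1 − 0.644) = −0.75 ln(0.356)
  = −0.75 × (-1.032825) = 0.774619 substitutions/site.

0.775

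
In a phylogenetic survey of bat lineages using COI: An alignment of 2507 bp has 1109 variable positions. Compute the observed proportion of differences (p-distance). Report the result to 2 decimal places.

p = 1109/2507 = 0.442361… ≈ 0.44 (to 2 d.p.).

0.44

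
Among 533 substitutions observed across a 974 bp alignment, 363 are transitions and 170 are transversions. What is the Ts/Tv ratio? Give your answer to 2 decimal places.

2.14

R = 363/170 = 2.135294… ≈ 2.14 (to 2 d.p.).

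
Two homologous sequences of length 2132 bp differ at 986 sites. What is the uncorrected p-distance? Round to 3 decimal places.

p = 986/2132 = 0.462476… ≈ 0.462 (to 3 d.p.).

0.462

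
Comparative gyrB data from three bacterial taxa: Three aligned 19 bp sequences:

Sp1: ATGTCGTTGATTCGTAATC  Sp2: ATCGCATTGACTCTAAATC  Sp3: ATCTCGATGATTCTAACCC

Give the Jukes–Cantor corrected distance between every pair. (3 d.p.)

Sp1–Sp2: 6/19 sites differ → p ≈ 0.315789, d = −0.75 ln(1 − 0.421052) = 0.409907 ≈ 0.410.
Sp1–Sp3: 6/19 sites differ → p ≈ 0.315789, d = −0.75 ln(1 − 0.421052) = 0.409907 ≈ 0.410.
Sp2–Sp3: 6/19 sites differ → p ≈ 0.315789, d = −0.75 ln(1 − 0.421052) = 0.409907 ≈ 0.410.

d(Sp1,Sp2) = 0.410, d(Sp1,Sp3) = 0.410, d(Sp2,Sp3) = 0.410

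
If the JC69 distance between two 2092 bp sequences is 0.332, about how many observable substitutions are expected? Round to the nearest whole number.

Invert JC69: p = (3/4)(1 − e^(−4d/3)) = 0.75 × (1 − e^(-0.442667)) = 0.75 × (1 − 0.642321) = 0.268259.
Expected differing sites = pL ≈ 0.268259 × 2092 = 561.197828 ≈ 561.

561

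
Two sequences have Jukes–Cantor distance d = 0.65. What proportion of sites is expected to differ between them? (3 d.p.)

p = (3/4)(1 − e^(−4d/3)) = 0.75 × (1 − e^(-0.866667)) = 0.75 × (1 − 0.420350) = 0.434738.

0.435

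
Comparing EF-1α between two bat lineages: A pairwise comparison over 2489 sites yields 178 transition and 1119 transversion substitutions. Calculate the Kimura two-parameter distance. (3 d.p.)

1.023

P = 178/2489 ≈ 0.071515 and Q = 1119/2489 ≈ 0.449578.
Under the Kimura two-parameter model, d = −½ ln(1 − 2P − Q) − ¼ ln(1 − 2Q).
1 − 2P − Q = 0.407392, giving −½ ln(0.407392) = 0.448990.
1 − 2Q = 0.100844, giving −¼ ln(0.100844) = 0.573545.
d = 0.448990 + 0.573545 = 1.022535.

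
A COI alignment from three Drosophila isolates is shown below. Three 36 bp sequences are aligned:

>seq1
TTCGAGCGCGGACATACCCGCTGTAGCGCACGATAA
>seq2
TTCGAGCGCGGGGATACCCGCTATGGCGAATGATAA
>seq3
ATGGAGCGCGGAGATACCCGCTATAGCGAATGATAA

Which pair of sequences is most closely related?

seq1–seq2: 6/36 differ, p = 0.167, d = 0.188.
seq1–seq3: 6/36 differ, p = 0.167, d = 0.188.
seq2–seq3: 4/36 differ, p = 0.111, d = 0.120.
The smallest distance is between seq2 and seq3.

seq2 and seq3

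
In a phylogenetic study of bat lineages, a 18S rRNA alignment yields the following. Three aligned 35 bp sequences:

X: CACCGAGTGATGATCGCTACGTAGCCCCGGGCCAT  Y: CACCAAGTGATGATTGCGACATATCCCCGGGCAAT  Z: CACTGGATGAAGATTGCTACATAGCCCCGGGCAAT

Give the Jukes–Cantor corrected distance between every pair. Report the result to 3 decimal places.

X–Y: 6/35 sites differ → p ≈ 0.171429, d = −0.75 ln(1 − 0.228572) = 0.194634 ≈ 0.195.
X–Z: 7/35 sites differ → p = 0.2, d = −0.75 ln(1 − 0.266667) = 0.232617 ≈ 0.233.
Y–Z: 7/35 sites differ → p = 0.2, d = −0.75 ln(1 − 0.266667) = 0.232617 ≈ 0.233.

d(X,Y) = 0.195, d(X,Z) = 0.233, d(Y,Z) = 0.233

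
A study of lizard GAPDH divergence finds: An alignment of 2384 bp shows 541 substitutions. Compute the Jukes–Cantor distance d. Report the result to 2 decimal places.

p = 541/2384 ≈ 0.22693.
d = −(3/4) ln(1 − 4p/3) = −0.75 ln(1 − 0.302573) = −0.75 ln(0.697427)
  = −0.75 × (-0.360357) = 0.270268 substitutions/site.

0.27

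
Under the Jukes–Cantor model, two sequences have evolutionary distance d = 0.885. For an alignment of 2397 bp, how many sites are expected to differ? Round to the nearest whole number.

1245

Invert JC69: p = (3/4)(1 − e^(−4d/3)) = 0.75 × (1 − e^(-1.18)) = 0.75 × (1 − 0.307279) = 0.519541.
Expected differing sites = pL ≈ 0.519541 × 2397 = 1245.339777 ≈ 1245.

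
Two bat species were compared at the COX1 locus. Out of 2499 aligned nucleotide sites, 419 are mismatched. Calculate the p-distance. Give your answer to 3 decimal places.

p = 419/2499 = 0.167667… ≈ 0.168 (to 3 d.p.).

0.168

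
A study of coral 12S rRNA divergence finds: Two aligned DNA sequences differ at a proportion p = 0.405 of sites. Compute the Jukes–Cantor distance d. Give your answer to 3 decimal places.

d = −(3/4) ln(1 − 4p/3) = −0.75 ln(1 − 0.54) = −0.75 ln(0.46)
  = −0.75 × (-0.776529) = 0.582397 substitutions/site.

0.582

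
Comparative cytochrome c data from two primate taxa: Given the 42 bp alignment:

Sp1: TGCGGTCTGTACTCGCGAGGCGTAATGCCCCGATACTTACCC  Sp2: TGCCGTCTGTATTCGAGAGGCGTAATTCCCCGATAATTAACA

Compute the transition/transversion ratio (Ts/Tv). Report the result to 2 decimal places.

0.17

Transitions are A↔G and C↔T; transversions are all other mismatches.
Transitions: 1. Transversions: 6.
R = 1/6 = 0.166666… ≈ 0.17 (to 2 d.p.).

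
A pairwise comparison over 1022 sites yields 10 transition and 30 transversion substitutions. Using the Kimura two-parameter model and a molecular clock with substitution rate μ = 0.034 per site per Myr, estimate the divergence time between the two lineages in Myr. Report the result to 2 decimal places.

P = 10/1022 ≈ 0.009785 and Q = 30/1022 ≈ 0.029354.
Under the Kimura two-parameter model, d = −½ ln(1 − 2P − Q) − ¼ ln(1 − 2Q).
1 − 2P − Q = 0.951076, giving −½ ln(0.951076) = 0.025081.
1 − 2Q = 0.941292, giving −¼ ln(0.941292) = 0.015125.
d = 0.025081 + 0.015125 = 0.040206.
Under a molecular clock d = 2μt, so t = d/(2μ) = 0.040206 / (2 × 0.034) = 0.59 Myr.

0.59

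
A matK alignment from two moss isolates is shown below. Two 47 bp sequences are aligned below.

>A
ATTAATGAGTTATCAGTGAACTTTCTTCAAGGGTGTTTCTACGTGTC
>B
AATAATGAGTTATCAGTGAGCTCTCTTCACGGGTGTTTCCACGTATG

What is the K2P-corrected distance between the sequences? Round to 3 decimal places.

Of 47 sites, 4 differences are transitions and 3 are transversions, so P = 4/47 ≈ 0.085106 and Q = 3/47 ≈ 0.06383.
Under the Kimura two-parameter model, d = −½ ln(1 − 2P − Q) − ¼ ln(1 − 2Q).
1 − 2P − Q = 0.765958, giving −½ ln(0.765958) = 0.133314.
1 − 2Q = 0.87234, giving −¼ ln(0.87234) = 0.034144.
d = 0.133314 + 0.034144 = 0.167458.

0.167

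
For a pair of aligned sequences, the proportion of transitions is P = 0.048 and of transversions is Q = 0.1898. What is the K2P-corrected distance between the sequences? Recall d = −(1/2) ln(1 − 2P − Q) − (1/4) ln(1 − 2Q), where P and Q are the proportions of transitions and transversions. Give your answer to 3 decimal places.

Under the Kimura two-parameter model, d = −½ ln(1 − 2P − Q) − ¼ ln(1 − 2Q).
1 − 2P − Q = 0.7142, giving −½ ln(0.7142) = 0.168296.
1 − 2Q = 0.6204, giving −¼ ln(0.6204) = 0.119348.
d = 0.168296 + 0.119348 = 0.287644.

0.288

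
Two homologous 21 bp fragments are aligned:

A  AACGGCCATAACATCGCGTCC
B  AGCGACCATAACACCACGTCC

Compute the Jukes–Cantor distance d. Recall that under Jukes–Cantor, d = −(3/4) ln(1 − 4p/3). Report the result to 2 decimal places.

The sequences differ at 4 of 21 sites (2, 5, 14, 16), so p = 4/21 ≈ 0.190476.
d = −(3/4) ln(1 − 4p/3) = −0.75 ln(1 − 0.253968) = −0.75 ln(0.746032)
  = −0.75 × (-0.292987) = 0.219740 substitutions/site.

0.22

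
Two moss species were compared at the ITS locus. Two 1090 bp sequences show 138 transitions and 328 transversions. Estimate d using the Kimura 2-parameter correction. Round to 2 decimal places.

P = 138/1090 ≈ 0.126606 and Q = 328/1090 ≈ 0.300917.
Under the Kimura two-parameter model, d = −½ ln(1 − 2P − Q) − ¼ ln(1 − 2Q).
1 − 2P − Q = 0.445871, giving −½ ln(0.445871) = 0.403863.
1 − 2Q = 0.398166, giving −¼ ln(0.398166) = 0.230222.
d = 0.403863 + 0.230222 = 0.634085.

0.63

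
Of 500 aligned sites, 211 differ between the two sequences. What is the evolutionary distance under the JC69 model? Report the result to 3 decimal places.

0.620

p = 211/500 = 0.422.
d = −(3/4) ln(1 − 4p/3) = −0.75 ln(1 − 0.562667) = −0.75 ln(0.437333)
  = −0.75 × (-0.827060) = 0.620295 substitutions/site.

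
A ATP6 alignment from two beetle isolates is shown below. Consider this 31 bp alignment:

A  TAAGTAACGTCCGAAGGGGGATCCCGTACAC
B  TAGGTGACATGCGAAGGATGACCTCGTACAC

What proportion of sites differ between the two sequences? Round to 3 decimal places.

0.258

The sequences differ at 8 of 31 positions (sites 3, 6, 9, 11, 18, 19, 22, 24).
p = 8/31 = 0.258064… ≈ 0.258 (to 3 d.p.).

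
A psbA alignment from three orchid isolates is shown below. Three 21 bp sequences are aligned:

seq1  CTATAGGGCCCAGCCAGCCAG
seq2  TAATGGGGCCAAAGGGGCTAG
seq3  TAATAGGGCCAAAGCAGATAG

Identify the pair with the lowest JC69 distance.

seq2 and seq3

seq1–seq2: 9/21 differ, p = 0.429, d = 0.635.
seq1–seq3: 7/21 differ, p = 0.333, d = 0.441.
seq2–seq3: 4/21 differ, p = 0.190, d = 0.220.
The smallest distance is between seq2 and seq3.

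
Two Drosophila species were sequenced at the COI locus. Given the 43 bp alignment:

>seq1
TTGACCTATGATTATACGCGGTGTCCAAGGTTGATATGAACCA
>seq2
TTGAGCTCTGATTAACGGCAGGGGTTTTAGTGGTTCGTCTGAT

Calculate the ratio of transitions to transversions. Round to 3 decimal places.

Transitions are A↔G and C↔T; transversions are all other mismatches.
Transitions: 4. Transversions: 19.
R = 4/19 = 0.210526… ≈ 0.211 (to 3 d.p.).

0.211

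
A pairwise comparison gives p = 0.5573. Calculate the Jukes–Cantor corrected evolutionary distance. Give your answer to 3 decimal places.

d = −(3/4) ln(1 − 4p/3) = −0.75 ln(1 − 0.743067) = −0.75 ln(0.256933)
  = −0.75 × (-1.358940) = 1.019205 substitutions/site.

1.019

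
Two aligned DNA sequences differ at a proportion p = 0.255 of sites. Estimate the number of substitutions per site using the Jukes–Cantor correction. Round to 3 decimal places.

0.312

d = −(3/4) ln(1 − 4p/3) = −0.75 ln(1 − 0.34) = −0.75 ln(0.66)
  = −0.75 × (-0.415515) = 0.311636 substitutions/site.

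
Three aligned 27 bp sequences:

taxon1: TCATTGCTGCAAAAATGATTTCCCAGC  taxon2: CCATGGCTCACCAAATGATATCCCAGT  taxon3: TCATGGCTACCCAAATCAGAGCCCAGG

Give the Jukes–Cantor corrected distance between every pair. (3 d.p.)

d(taxon1,taxon2) = 0.377, d(taxon1,taxon3) = 0.441, d(taxon2,taxon3) = 0.318

taxon1–taxon2: 8/27 sites differ → p ≈ 0.296296, d = −0.75 ln(1 − 0.395061) = 0.376971 ≈ 0.377.
taxon1–taxon3: 9/27 sites differ → p ≈ 0.333333, d = −0.75 ln(1 − 0.444444) = 0.440839 ≈ 0.441.
taxon2–taxon3: 7/27 sites differ → p ≈ 0.259259, d = −0.75 ln(1 − 0.345679) = 0.318118 ≈ 0.318.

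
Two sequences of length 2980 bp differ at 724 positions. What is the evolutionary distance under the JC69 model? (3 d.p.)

p = 724/2980 ≈ 0.242953.
d = −(3/4) ln(1 − 4p/3) = −0.75 ln(1 − 0.323937) = −0.75 ln(0.676063)
  = −0.75 × (-0.391469) = 0.293602 substitutions/site.

0.294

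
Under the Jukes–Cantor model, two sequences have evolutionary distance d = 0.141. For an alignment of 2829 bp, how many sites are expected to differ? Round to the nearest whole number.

364

Invert JC69: p = (3/4)(1 − e^(−4d/3)) = 0.75 × (1 − e^(-0.188)) = 0.75 × (1 − 0.828615) = 0.128539.
Expected differing sites = pL ≈ 0.128539 × 2829 = 363.636831 ≈ 364.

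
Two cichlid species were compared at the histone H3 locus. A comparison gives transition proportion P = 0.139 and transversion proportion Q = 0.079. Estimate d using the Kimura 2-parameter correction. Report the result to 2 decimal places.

Under the Kimura two-parameter model, d = −½ ln(1 − 2P − Q) − ¼ ln(1 − 2Q).
1 − 2P − Q = 0.643, giving −½ ln(0.643) = 0.220805.
1 − 2Q = 0.842, giving −¼ ln(0.842) = 0.042994.
d = 0.220805 + 0.042994 = 0.263799.

0.26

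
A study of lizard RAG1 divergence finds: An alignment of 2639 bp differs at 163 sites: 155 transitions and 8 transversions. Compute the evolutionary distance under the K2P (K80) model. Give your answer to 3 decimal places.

P = 155/2639 ≈ 0.058734 and Q = 8/2639 ≈ 0.003031.
Under the Kimura two-parameter model, d = −½ ln(1 − 2P − Q) − ¼ ln(1 − 2Q).
1 − 2P − Q = 0.879501, giving −½ ln(0.879501) = 0.064200.
1 − 2Q = 0.993938, giving −¼ ln(0.993938) = 0.001520.
d = 0.064200 + 0.001520 = 0.065720.

0.066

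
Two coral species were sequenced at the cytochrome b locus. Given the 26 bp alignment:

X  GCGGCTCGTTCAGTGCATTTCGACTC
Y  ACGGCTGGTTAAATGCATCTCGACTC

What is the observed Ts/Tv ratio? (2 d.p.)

1.50

Transitions are A↔G and C↔T; transversions are all other mismatches.
Transitions: 3. Transversions: 2.
R = 3/2 = 1.50.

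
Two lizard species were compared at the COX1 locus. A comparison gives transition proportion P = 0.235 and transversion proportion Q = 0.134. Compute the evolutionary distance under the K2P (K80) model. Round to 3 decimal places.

0.541

Under the Kimura two-parameter model, d = −½ ln(1 − 2P − Q) − ¼ ln(1 − 2Q).
1 − 2P − Q = 0.396, giving −½ ln(0.396) = 0.463171.
1 − 2Q = 0.732, giving −¼ ln(0.732) = 0.077994.
d = 0.463171 + 0.077994 = 0.541165.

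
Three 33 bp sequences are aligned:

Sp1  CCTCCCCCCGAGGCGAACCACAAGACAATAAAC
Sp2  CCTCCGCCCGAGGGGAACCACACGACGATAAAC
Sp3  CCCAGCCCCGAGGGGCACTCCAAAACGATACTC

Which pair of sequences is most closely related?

Sp1 and Sp2

Sp1–Sp2: 4/33 differ, p = 0.121, d = 0.132.
Sp1–Sp3: 11/33 differ, p = 0.333, d = 0.441.
Sp2–Sp3: 11/33 differ, p = 0.333, d = 0.441.
The smallest distance is between Sp1 and Sp2.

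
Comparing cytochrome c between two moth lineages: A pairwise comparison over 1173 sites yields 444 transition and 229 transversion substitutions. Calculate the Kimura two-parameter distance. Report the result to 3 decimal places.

P = 444/1173 ≈ 0.378517 and Q = 229/1173 ≈ 0.195226.
Under the Kimura two-parameter model, d = −½ ln(1 − 2P − Q) − ¼ ln(1 − 2Q).
1 − 2P − Q = 0.04774, giving −½ ln(0.04774) = 1.520993.
1 − 2Q = 0.609548, giving −¼ ln(0.609548) = 0.123759.
d = 1.520993 + 0.123759 = 1.644752.

1.645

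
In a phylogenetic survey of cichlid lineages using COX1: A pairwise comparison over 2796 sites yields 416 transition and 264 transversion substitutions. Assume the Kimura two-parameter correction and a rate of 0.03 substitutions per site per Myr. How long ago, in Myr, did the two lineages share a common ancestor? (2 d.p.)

P = 416/2796 ≈ 0.148784 and Q = 264/2796 ≈ 0.094421.
Under the Kimura two-parameter model, d = −½ ln(1 − 2P − Q) − ¼ ln(1 − 2Q).
1 − 2P − Q = 0.608011, giving −½ ln(0.608011) = 0.248781.
1 − 2Q = 0.811158, giving −¼ ln(0.811158) = 0.052323.
d = 0.248781 + 0.052323 = 0.301104.
Under a molecular clock d = 2μt, so t = d/(2μ) = 0.301104 / (2 × 0.03) = 5.02 Myr.

5.02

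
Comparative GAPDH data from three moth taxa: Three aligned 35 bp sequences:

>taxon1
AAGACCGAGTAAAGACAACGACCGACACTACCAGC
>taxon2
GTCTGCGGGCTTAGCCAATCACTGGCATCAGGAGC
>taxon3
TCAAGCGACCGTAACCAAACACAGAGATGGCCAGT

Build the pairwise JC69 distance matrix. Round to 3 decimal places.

d(taxon1,taxon2) = 0.868, d(taxon1,taxon3) = 0.868, d(taxon2,taxon3) = 0.782

taxon1–taxon2: 18/35 sites differ → p ≈ 0.514286, d = −0.75 ln(1 − 0.685715) = 0.868091 ≈ 0.868.
taxon1–taxon3: 18/35 sites differ → p ≈ 0.514286, d = −0.75 ln(1 − 0.685715) = 0.868091 ≈ 0.868.
taxon2–taxon3: 17/35 sites differ → p ≈ 0.485714, d = −0.75 ln(1 − 0.647619) = 0.782282 ≈ 0.782.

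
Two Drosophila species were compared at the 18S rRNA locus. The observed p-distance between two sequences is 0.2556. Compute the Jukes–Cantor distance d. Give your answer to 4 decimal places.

d = −(3/4) ln(1 − 4p/3) = −0.75 ln(1 − 0.3408) = −0.75 ln(0.6592)
  = −0.75 × (-0.416728) = 0.312546 substitutions/site.

0.3125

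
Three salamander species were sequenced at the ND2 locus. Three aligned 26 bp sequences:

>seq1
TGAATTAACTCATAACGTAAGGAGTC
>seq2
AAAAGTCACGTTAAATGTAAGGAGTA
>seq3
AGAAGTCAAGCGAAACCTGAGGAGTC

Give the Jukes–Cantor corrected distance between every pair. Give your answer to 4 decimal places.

seq1–seq2: 10/26 sites differ → p ≈ 0.384615, d = −0.75 ln(1 − 0.51282) = 0.539341 ≈ 0.5393.
seq1–seq3: 9/26 sites differ → p ≈ 0.346154, d = −0.75 ln(1 − 0.461539) = 0.464280 ≈ 0.4643.
seq2–seq3: 8/26 sites differ → p ≈ 0.307692, d = −0.75 ln(1 − 0.410256) = 0.396050 ≈ 0.3961.

d(seq1,seq2) = 0.5393, d(seq1,seq3) = 0.4643, d(seq2,seq3) = 0.3961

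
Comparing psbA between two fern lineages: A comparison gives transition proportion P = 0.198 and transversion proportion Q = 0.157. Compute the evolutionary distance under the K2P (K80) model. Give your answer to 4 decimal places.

0.4968

Under the Kimura two-parameter model, d = −½ ln(1 − 2P − Q) − ¼ ln(1 − 2Q).
1 − 2P − Q = 0.447, giving −½ ln(0.447) = 0.402598.
1 − 2Q = 0.686, giving −¼ ln(0.686) = 0.094219.
d = 0.402598 + 0.094219 = 0.496817.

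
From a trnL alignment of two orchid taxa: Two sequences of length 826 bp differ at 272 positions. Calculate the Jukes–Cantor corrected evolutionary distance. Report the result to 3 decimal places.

p = 272/826 ≈ 0.329298.
d = −(3/4) ln(1 − 4p/3) = −0.75 ln(1 − 0.439064) = −0.75 ln(0.560936)
  = −0.75 × (-0.578148) = 0.433611 substitutions/site.

0.434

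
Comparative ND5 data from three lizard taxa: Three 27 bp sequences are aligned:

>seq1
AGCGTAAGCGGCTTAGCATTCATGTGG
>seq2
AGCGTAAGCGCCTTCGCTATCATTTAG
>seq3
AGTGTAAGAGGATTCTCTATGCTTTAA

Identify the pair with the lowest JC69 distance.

seq1–seq2: 6/27 differ, p = 0.222, d = 0.264.
seq1–seq3: 12/27 differ, p = 0.444, d = 0.673.
seq2–seq3: 8/27 differ, p = 0.296, d = 0.377.
The smallest distance is between seq1 and seq2.

seq1 and seq2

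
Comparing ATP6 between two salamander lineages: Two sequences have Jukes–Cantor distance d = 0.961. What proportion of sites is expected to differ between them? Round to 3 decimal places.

0.542

p = (3/4)(1 − e^(−4d/3)) = 0.75 × (1 − e^(-1.281333)) = 0.75 × (1 − 0.277667) = 0.541750.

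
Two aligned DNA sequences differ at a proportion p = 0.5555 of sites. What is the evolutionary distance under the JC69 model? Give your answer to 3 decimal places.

1.012

d = −(3/4) ln(1 − 4p/3) = −0.75 ln(1 − 0.740667) = −0.75 ln(0.259333)
  = −0.75 × (-1.349642) = 1.012232 substitutions/site.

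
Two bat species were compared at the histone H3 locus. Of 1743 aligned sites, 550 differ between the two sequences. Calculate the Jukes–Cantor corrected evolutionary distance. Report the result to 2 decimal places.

0.41

p = 550/1743 ≈ 0.315548.
d = −(3/4) ln(1 − 4p/3) = −0.75 ln(1 − 0.420731) = −0.75 ln(0.579269)
  = −0.75 × (-0.545988) = 0.409491 substitutions/site.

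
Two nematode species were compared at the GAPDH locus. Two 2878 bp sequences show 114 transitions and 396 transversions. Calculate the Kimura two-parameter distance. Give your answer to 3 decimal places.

P = 114/2878 ≈ 0.039611 and Q = 396/2878 ≈ 0.137596.
Under the Kimura two-parameter model, d = −½ ln(1 − 2P − Q) − ¼ ln(1 − 2Q).
1 − 2P − Q = 0.783182, giving −½ ln(0.783182) = 0.122195.
1 − 2Q = 0.724808, giving −¼ ln(0.724808) = 0.080462.
d = 0.122195 + 0.080462 = 0.202657.

0.203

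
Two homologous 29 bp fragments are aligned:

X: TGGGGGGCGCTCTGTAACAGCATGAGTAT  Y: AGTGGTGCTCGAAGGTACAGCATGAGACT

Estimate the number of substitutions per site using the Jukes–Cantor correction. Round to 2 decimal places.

The sequences differ at 11 of 29 sites, so p = 11/29 ≈ 0.37931.
d = −(3/4) ln(1 − 4p/3) = −0.75 ln(1 − 0.505747) = −0.75 ln(0.494253)
  = −0.75 × (-0.704708) = 0.528531 substitutions/site.

0.53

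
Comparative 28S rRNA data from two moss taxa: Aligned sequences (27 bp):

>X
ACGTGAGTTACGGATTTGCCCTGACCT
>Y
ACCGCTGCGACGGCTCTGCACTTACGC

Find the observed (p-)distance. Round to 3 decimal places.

0.444

The sequences differ at 12 of 27 positions.
p = 12/27 = 0.444444… ≈ 0.444 (to 3 d.p.).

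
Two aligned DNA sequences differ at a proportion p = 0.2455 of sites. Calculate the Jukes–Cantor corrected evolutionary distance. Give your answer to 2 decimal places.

d = −(3/4) ln(1 − 4p/3) = −0.75 ln(1 − 0.327333) = −0.75 ln(0.672667)
  = −0.75 × (-0.396505) = 0.297379 substitutions/site.

0.30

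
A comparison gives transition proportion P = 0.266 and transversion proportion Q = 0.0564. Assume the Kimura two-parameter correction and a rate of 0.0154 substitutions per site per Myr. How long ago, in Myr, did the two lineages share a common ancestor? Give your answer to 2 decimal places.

Under the Kimura two-parameter model, d = −½ ln(1 − 2P − Q) − ¼ ln(1 − 2Q).
1 − 2P − Q = 0.4116, giving −½ ln(0.4116) = 0.443852.
1 − 2Q = 0.8872, giving −¼ ln(0.8872) = 0.029921.
d = 0.443852 + 0.029921 = 0.473773.
Under a molecular clock d = 2μt, so t = d/(2μ) = 0.473773 / (2 × 0.0154) = 15.38 Myr.

15.38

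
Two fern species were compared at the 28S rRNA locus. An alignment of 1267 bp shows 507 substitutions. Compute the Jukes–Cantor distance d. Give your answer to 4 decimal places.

0.5719

p = 507/1267 ≈ 0.400158.
d = −(3/4) ln(1 − 4p/3) = −0.75 ln(1 − 0.533544) = −0.75 ln(0.466456)
  = −0.75 × (-0.762592) = 0.571944 substitutions/site.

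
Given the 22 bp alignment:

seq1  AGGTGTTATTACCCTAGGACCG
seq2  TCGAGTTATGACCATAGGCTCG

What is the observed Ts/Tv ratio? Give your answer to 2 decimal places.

0.17

Transitions are A↔G and C↔T; transversions are all other mismatches.
Transitions: 1. Transversions: 6.
R = 1/6 = 0.166666… ≈ 0.17 (to 2 d.p.).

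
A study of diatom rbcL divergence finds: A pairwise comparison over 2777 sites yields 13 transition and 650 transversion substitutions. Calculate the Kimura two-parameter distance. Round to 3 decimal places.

P = 13/2777 ≈ 0.004681 and Q = 650/2777 ≈ 0.234066.
Under the Kimura two-parameter model, d = −½ ln(1 − 2P − Q) − ¼ ln(1 − 2Q).
1 − 2P − Q = 0.756572, giving −½ ln(0.756572) = 0.139479.
1 − 2Q = 0.531868, giving −¼ ln(0.531868) = 0.157840.
d = 0.139479 + 0.157840 = 0.297319.

0.297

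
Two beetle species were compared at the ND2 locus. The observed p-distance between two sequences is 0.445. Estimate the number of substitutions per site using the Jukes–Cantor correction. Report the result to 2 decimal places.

d = −(3/4) ln(1 − 4p/3) = −0.75 ln(1 − 0.593333) = −0.75 ln(0.406667)
  = −0.75 × (-0.899761) = 0.674821 substitutions/site.

0.67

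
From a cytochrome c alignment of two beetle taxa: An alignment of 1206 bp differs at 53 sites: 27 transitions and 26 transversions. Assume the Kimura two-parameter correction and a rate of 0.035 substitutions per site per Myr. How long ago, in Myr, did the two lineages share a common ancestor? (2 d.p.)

0.65

P = 27/1206 ≈ 0.022388 and Q = 26/1206 ≈ 0.021559.
Under the Kimura two-parameter model, d = −½ ln(1 − 2P − Q) − ¼ ln(1 − 2Q).
1 − 2P − Q = 0.933665, giving −½ ln(0.933665) = 0.034319.
1 − 2Q = 0.956882, giving −¼ ln(0.956882) = 0.011019.
d = 0.034319 + 0.011019 = 0.045338.
Under a molecular clock d = 2μt, so t = d/(2μ) = 0.045338 / (2 × 0.035) = 0.65 Myr.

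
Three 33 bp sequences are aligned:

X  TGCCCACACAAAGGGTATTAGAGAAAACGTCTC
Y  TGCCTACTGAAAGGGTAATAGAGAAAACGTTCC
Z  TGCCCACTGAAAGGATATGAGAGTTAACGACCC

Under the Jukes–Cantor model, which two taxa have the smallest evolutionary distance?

X and Y

X–Y: 6/33 differ, p = 0.182, d = 0.208.
X–Z: 8/33 differ, p = 0.242, d = 0.293.
Y–Z: 8/33 differ, p = 0.242, d = 0.293.
The smallest distance is between X and Y.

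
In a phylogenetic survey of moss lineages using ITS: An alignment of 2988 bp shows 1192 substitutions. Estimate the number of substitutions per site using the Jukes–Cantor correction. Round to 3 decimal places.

0.569

p = 1192/2988 ≈ 0.398929.
d = −(3/4) ln(1 − 4p/3) = −0.75 ln(1 − 0.531905) = −0.75 ln(0.468095)
  = −0.75 × (-0.759084) = 0.569313 substitutions/site.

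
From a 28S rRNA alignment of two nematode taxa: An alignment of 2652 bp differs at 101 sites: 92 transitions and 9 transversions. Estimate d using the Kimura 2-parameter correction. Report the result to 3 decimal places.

0.039

P = 92/2652 ≈ 0.034691 and Q = 9/2652 ≈ 0.003394.
Under the Kimura two-parameter model, d = −½ ln(1 − 2P − Q) − ¼ ln(1 − 2Q).
1 − 2P − Q = 0.927224, giving −½ ln(0.927224) = 0.037780.
1 − 2Q = 0.993212, giving −¼ ln(0.993212) = 0.001703.
d = 0.037780 + 0.001703 = 0.039483.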